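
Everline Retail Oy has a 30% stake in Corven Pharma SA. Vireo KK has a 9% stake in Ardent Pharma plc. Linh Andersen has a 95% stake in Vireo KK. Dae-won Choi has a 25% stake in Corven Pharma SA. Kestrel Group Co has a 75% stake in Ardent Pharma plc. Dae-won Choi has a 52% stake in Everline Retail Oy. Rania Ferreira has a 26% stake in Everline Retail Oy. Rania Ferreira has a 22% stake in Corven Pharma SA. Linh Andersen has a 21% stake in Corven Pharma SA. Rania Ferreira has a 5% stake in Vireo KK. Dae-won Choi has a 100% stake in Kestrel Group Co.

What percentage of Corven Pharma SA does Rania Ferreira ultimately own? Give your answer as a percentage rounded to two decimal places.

Rania reaches Corven along 2 paths.
Via Everline: 26% × 30% = 7.8%.
Direct stake: 22% = 22%.
Total: 7.8% + 22% = 29.8%.
Rounded: 29.80%.

29.80%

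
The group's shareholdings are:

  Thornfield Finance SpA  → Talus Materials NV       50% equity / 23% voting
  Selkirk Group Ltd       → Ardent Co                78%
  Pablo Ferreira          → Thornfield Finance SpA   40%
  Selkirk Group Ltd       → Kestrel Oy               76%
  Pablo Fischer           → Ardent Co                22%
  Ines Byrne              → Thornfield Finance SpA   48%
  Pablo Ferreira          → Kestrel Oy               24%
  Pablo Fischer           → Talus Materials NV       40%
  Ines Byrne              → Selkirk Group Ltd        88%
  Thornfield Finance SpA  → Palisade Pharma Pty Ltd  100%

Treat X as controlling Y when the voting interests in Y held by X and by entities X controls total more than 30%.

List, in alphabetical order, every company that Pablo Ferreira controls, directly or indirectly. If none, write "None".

Palisade Pharma Pty Ltd, Thornfield Finance SpA

Pablo Ferreira holds 40% of Thornfield, so Pablo Ferreira controls Thornfield.
Thornfield holds 100% of Palisade, so Pablo Ferreira controls Palisade.
No other company's threshold is met.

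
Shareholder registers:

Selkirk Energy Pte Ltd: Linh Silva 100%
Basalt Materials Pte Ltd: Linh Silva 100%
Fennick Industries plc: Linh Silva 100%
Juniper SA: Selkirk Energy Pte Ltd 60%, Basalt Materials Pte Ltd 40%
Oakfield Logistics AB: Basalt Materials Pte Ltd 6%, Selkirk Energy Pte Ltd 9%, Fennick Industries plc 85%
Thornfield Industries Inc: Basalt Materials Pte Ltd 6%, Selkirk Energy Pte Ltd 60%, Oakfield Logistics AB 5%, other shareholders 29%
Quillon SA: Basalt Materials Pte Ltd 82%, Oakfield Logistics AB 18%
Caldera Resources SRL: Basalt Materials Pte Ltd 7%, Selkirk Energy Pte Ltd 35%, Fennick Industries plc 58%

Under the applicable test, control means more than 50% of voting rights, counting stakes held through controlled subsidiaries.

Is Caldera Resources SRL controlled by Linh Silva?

Yes

Linh holds 100% of Selkirk, so Linh controls Selkirk.
Linh holds 100% of Fennick, so Linh controls Fennick.
Linh holds 100% of Basalt, so Linh controls Basalt.
Basalt and Selkirk and Fennick together hold 7% + 35% + 58% = 100% of Caldera, so Linh controls Caldera.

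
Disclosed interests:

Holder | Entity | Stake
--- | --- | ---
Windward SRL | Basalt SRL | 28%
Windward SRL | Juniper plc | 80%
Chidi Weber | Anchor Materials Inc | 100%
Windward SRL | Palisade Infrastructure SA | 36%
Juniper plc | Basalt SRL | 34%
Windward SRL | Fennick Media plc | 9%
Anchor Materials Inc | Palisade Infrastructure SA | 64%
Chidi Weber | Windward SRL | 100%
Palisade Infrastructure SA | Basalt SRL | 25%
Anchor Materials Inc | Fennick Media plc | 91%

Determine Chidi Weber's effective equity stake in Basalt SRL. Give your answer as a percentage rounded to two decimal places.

Chidi reaches Basalt along 4 paths.
Via Windward: 100% × 28% = 28%.
Via Windward → Juniper: 100% × 80% × 34% = 27.2%.
Via Windward → Palisade: 100% × 36% × 25% = 9%.
Via Anchor → Palisade: 100% × 64% × 25% = 16%.
Total: 28% + 27.2% + 9% + 16% = 80.2%.
Rounded: 80.20%.

80.20%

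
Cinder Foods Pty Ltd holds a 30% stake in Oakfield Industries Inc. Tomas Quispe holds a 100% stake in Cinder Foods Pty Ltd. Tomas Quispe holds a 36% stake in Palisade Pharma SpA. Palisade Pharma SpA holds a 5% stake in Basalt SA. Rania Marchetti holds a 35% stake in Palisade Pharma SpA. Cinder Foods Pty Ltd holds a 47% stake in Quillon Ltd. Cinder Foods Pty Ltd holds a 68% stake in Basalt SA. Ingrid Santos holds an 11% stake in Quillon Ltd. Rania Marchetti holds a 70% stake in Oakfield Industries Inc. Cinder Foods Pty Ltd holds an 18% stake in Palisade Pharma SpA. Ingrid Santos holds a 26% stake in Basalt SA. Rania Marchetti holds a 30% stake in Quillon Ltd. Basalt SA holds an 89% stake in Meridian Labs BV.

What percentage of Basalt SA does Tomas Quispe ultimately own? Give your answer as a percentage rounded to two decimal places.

70.70%

Tomas reaches Basalt along 3 paths.
Via Cinder: 100% × 68% = 68%.
Via Palisade: 36% × 5% = 1.8%.
Via Cinder → Palisade: 100% × 18% × 5% = 0.9%.
Total: 68% + 1.8% + 0.9% = 70.7%.
Rounded: 70.70%.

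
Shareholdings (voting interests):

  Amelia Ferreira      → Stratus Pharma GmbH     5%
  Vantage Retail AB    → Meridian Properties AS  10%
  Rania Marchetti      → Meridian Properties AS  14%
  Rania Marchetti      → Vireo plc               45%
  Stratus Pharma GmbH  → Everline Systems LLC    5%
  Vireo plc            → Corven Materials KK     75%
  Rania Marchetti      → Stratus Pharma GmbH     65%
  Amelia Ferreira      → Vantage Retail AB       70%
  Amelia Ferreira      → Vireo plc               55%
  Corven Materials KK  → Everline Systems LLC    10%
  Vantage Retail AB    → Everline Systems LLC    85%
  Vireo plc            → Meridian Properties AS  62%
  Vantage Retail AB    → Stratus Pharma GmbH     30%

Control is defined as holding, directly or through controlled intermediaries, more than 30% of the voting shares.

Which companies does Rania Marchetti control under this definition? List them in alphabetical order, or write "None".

Rania holds 45% of Vireo, so Rania controls Vireo.
Rania holds 65% of Stratus, so Rania controls Stratus.
Vireo and Rania together hold 62% + 14% = 76% of Meridian, so Rania controls Meridian.
Vireo holds 75% of Corven, so Rania controls Corven.
No other company's threshold is met.

Corven Materials KK, Meridian Properties AS, Stratus Pharma GmbH, Vireo plc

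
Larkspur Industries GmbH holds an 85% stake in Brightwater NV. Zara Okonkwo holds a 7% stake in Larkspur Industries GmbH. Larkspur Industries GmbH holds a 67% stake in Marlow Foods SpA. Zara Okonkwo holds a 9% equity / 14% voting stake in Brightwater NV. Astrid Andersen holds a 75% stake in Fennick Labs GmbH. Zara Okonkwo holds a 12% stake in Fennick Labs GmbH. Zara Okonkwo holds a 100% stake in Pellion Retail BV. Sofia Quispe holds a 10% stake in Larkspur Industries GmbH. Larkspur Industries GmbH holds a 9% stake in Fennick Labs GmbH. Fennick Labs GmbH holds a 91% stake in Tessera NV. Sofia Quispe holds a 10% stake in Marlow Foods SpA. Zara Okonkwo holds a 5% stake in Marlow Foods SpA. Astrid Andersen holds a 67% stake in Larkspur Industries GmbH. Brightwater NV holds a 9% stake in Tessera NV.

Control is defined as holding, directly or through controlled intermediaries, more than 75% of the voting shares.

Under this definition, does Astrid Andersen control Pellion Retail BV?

No

Astrid's largest direct stake is 75% in Fennick, which does not meet the threshold, so Astrid controls no company.
Neither Astrid nor any entity Astrid controls holds any voting interest in Pellion.
So Astrid does not control Pellion.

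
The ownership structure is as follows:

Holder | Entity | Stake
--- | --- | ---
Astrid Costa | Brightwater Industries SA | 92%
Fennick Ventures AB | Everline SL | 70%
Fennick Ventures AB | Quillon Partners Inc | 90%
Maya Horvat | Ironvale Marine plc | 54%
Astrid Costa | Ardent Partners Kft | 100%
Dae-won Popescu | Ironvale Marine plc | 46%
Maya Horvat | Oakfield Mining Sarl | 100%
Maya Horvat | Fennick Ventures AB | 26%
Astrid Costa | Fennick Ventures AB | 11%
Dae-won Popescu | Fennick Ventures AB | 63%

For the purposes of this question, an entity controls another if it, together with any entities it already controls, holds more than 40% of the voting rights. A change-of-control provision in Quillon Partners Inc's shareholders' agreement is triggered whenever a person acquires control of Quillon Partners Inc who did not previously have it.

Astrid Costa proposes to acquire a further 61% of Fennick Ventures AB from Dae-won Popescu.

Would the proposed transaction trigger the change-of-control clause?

The purchase adds only to Astrid's holdings (Dae-won's stake shrinks), so Astrid is the only person who could newly come to control Quillon.
Astrid holds 100% of Ardent, so Astrid controls Ardent.
Astrid holds 92% of Brightwater, so Astrid controls Brightwater.
Neither Astrid nor any entity Astrid controls holds any voting interest in Quillon.
So before the transaction, Astrid does not control Quillon.
After the purchase, Astrid's direct stake in Fennick rises to 11% + 61% = 72%, and Dae-won's stake falls to 2%.
Astrid holds 72% of Fennick, so Astrid controls Fennick.
Fennick holds 90% of Quillon, so Astrid controls Quillon.
Astrid did not control Quillon before and does after, so the clause is triggered.

Yes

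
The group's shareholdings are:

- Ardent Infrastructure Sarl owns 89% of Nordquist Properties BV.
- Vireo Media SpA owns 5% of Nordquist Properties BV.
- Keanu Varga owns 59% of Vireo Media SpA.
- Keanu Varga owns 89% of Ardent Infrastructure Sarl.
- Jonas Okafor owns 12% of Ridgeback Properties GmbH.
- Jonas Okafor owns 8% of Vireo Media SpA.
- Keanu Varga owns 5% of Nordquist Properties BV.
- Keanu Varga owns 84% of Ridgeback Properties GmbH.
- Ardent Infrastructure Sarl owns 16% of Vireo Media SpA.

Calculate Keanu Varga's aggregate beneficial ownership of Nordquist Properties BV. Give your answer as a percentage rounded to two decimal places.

Keanu reaches Nordquist along 4 paths.
Via Ardent: 89% × 89% = 79.21%.
Direct stake: 5% = 5%.
Via Ardent → Vireo: 89% × 16% × 5% = 0.712%.
Via Vireo: 59% × 5% = 2.95%.
Total: 79.21% + 5% + 0.712% + 2.95% = 87.872%.
Rounded: 87.87%.

87.87%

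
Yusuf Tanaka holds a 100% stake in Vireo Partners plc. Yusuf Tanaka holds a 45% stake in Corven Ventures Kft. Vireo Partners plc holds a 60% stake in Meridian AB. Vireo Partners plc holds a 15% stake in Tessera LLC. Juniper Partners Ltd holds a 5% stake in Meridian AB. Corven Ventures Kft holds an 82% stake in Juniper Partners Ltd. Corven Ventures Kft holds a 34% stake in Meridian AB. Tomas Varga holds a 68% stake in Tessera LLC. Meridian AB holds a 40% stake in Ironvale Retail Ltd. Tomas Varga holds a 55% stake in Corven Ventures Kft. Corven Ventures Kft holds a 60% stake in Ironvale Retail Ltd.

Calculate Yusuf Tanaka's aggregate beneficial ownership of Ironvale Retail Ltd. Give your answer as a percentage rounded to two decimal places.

Yusuf reaches Ironvale along 4 paths.
Via Corven → Meridian: 45% × 34% × 40% = 6.12%.
Via Vireo → Meridian: 100% × 60% × 40% = 24%.
Via Corven → Juniper → Meridian: 45% × 82% × 5% × 40% = 0.738%.
Via Corven: 45% × 60% = 27%.
Total: 6.12% + 24% + 0.738% + 27% = 57.858%.
Rounded: 57.86%.

57.86%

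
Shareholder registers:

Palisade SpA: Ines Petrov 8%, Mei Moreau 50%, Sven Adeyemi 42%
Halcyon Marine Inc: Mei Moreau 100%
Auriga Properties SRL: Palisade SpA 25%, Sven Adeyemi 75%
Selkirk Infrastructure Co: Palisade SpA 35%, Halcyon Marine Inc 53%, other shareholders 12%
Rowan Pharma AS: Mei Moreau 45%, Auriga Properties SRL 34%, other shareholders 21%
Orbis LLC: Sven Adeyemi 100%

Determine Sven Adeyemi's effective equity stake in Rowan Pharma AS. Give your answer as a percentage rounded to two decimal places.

29.07%

Sven reaches Rowan along 2 paths.
Via Palisade → Auriga: 42% × 25% × 34% = 3.57%.
Via Auriga: 75% × 34% = 25.5%.
Total: 3.57% + 25.5% = 29.07%.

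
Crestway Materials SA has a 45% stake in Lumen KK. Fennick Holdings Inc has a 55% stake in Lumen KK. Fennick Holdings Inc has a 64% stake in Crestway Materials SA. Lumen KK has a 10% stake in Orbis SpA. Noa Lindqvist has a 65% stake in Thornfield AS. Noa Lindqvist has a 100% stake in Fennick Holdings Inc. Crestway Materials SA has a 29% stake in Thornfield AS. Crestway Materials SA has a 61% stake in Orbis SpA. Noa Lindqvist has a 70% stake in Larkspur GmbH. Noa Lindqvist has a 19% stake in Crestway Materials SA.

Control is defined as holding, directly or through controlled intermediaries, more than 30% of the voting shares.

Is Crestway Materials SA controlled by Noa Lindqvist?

Noa holds 100% of Fennick, so Noa controls Fennick.
Fennick and Noa together hold 64% + 19% = 83% of Crestway, so Noa controls Crestway.

Yes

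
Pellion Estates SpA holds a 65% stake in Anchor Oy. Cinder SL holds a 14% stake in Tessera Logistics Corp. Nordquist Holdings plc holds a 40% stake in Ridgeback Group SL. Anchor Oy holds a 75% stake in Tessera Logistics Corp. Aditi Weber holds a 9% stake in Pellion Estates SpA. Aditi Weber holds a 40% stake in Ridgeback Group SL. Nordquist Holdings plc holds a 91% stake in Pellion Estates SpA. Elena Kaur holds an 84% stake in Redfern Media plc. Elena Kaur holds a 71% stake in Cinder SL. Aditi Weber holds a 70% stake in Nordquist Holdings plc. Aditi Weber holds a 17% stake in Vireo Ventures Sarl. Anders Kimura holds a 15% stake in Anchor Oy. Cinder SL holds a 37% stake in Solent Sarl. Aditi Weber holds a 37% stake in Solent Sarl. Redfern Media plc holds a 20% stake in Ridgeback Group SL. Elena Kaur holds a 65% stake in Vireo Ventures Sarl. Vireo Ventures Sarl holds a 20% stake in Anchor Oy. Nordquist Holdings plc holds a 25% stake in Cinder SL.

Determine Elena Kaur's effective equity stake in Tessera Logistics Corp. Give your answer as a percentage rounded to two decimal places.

19.69%

Elena reaches Tessera along 2 paths.
Via Vireo → Anchor: 65% × 20% × 75% = 9.75%.
Via Cinder: 71% × 14% = 9.94%.
Total: 9.75% + 9.94% = 19.69%.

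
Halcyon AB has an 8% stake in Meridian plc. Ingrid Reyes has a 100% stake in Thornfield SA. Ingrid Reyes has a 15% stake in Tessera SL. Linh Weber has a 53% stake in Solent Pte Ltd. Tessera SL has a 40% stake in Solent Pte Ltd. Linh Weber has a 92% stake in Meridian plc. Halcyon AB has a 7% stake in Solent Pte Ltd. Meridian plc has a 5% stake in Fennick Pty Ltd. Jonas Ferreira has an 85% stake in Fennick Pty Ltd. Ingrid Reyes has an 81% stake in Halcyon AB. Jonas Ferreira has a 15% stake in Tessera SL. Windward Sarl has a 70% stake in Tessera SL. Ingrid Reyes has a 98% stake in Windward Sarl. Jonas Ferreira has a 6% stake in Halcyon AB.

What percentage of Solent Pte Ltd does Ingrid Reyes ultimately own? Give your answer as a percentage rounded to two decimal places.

39.11%

Ingrid reaches Solent along 3 paths.
Via Halcyon: 81% × 7% = 5.67%.
Via Windward → Tessera: 98% × 70% × 40% = 27.44%.
Via Tessera: 15% × 40% = 6%.
Total: 5.67% + 27.44% + 6% = 39.11%.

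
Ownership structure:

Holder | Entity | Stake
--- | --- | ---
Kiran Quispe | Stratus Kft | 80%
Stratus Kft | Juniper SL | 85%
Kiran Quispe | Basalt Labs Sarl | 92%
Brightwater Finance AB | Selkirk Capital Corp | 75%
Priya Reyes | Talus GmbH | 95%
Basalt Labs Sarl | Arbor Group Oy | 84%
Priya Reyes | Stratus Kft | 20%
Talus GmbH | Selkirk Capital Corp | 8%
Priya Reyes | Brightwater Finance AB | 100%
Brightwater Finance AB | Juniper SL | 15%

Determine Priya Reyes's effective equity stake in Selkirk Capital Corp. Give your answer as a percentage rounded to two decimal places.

Priya reaches Selkirk along 2 paths.
Via Talus: 95% × 8% = 7.6%.
Via Brightwater: 100% × 75% = 75%.
Total: 7.6% + 75% = 82.6%.
Rounded: 82.60%.

82.60%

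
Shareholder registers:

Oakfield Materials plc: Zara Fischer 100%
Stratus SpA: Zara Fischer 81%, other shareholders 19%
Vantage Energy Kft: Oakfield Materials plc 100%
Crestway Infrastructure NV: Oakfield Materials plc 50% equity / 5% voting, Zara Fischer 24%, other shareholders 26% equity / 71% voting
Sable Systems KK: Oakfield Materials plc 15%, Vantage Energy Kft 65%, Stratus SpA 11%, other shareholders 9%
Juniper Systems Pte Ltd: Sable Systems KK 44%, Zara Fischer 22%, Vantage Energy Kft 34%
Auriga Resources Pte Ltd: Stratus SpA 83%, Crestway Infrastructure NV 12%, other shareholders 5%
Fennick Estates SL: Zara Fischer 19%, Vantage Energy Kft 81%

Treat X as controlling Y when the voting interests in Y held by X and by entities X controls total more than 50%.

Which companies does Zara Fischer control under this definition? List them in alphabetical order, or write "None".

Auriga Resources Pte Ltd, Fennick Estates SL, Juniper Systems Pte Ltd, Oakfield Materials plc, Sable Systems KK, Stratus SpA, Vantage Energy Kft

Zara holds 100% of Oakfield, so Zara controls Oakfield.
Zara holds 81% of Stratus, so Zara controls Stratus.
Oakfield holds 100% of Vantage, so Zara controls Vantage.
Oakfield and Vantage and Stratus together hold 15% + 65% + 11% = 91% of Sable, so Zara controls Sable.
Sable and Zara and Vantage together hold 44% + 22% + 34% = 100% of Juniper, so Zara controls Juniper.
Stratus holds 83% of Auriga, so Zara controls Auriga.
Zara and Vantage together hold 19% + 81% = 100% of Fennick, so Zara controls Fennick.
No other company's threshold is met.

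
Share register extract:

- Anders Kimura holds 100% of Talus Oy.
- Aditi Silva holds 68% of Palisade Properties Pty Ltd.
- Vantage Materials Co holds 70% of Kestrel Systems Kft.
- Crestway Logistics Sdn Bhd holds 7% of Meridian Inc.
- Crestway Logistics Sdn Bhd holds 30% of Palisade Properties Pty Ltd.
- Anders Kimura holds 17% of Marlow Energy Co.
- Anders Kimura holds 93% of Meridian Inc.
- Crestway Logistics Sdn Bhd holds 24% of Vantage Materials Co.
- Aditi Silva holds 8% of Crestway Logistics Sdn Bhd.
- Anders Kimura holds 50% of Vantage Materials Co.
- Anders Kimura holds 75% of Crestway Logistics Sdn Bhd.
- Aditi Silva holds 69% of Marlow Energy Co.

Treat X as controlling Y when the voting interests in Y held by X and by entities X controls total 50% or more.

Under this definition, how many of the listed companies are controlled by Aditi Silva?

Aditi holds 69% of Marlow, so Aditi controls Marlow.
Aditi holds 68% of Palisade, so Aditi controls Palisade.
No other company's threshold is met.
Aditi controls 2 companies.

2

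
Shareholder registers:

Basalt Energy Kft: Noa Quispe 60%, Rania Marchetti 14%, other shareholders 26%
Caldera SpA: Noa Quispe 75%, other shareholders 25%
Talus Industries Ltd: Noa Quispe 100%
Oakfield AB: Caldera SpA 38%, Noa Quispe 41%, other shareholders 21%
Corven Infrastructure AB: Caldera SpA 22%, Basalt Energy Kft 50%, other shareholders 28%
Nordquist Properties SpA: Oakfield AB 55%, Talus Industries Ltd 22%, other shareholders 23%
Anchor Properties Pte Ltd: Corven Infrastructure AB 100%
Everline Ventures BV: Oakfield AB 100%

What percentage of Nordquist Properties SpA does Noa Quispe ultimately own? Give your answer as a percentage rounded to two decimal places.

60.23%

Noa reaches Nordquist along 3 paths.
Via Caldera → Oakfield: 75% × 38% × 55% = 15.675%.
Via Oakfield: 41% × 55% = 22.55%.
Via Talus: 100% × 22% = 22%.
Total: 15.675% + 22.55% + 22% = 60.225%.
Rounded: 60.23%.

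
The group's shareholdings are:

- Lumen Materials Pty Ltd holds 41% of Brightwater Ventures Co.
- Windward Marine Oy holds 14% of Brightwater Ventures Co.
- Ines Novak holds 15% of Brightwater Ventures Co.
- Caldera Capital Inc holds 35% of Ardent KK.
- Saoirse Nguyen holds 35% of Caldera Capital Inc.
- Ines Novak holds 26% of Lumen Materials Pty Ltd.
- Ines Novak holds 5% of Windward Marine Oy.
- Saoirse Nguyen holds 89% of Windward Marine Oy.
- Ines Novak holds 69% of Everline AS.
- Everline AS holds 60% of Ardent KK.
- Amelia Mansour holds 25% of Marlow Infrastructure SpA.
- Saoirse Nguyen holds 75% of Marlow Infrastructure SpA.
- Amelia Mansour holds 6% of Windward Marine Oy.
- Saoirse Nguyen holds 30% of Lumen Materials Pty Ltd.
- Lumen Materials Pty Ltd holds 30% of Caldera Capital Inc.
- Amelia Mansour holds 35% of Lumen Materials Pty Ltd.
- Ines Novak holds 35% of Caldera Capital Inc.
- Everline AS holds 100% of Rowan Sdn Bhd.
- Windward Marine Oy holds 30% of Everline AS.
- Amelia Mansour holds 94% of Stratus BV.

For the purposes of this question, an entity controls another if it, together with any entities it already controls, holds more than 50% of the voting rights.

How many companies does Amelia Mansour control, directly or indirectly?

1

Amelia holds 94% of Stratus, so Amelia controls Stratus.
No other company's threshold is met.
Amelia controls 1 company.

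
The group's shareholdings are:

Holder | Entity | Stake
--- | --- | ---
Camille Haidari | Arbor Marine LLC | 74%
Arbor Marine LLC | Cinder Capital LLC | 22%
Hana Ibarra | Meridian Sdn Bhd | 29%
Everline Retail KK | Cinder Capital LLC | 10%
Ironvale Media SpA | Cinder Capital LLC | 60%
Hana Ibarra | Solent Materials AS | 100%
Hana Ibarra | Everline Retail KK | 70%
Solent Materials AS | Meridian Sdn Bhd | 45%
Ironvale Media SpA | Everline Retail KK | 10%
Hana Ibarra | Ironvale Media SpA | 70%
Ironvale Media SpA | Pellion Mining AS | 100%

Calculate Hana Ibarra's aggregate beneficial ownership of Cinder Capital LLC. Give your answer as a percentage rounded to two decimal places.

Hana reaches Cinder along 3 paths.
Via Ironvale → Everline: 70% × 10% × 10% = 0.7%.
Via Everline: 70% × 10% = 7%.
Via Ironvale: 70% × 60% = 42%.
Total: 0.7% + 7% + 42% = 49.7%.
Rounded: 49.70%.

49.70%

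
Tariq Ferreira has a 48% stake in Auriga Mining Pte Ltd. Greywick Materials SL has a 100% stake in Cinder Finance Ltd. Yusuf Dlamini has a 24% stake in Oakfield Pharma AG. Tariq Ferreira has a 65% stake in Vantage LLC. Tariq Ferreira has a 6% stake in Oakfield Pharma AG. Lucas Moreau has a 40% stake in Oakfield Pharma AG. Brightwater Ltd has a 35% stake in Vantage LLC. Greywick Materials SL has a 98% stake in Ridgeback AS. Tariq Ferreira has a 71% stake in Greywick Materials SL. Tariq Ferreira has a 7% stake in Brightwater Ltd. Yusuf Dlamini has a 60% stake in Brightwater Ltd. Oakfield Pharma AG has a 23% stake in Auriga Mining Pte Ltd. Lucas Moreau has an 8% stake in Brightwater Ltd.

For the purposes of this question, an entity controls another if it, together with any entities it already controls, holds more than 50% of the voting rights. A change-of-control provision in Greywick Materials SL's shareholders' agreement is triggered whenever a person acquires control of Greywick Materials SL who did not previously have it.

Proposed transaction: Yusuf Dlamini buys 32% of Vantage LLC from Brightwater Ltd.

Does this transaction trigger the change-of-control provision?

The purchase adds only to Yusuf's holdings (Brightwater's stake shrinks), so Yusuf is the only person who could newly come to control Greywick.
Yusuf holds 60% of Brightwater, so Yusuf controls Brightwater.
Neither Yusuf nor any entity Yusuf controls holds any voting interest in Greywick.
So before the transaction, Yusuf does not control Greywick.
After the purchase, Yusuf holds 32% of Vantage directly, and Brightwater's stake falls to 3%.
Yusuf's side now holds 3% + 32% = 35% of Vantage, not > 50%, so Yusuf still does not control Vantage.
After the transaction, neither Yusuf nor any entity Yusuf controls holds a voting interest in Greywick, so Yusuf still does not control it.
No new person acquires control, so the clause is not triggered.

No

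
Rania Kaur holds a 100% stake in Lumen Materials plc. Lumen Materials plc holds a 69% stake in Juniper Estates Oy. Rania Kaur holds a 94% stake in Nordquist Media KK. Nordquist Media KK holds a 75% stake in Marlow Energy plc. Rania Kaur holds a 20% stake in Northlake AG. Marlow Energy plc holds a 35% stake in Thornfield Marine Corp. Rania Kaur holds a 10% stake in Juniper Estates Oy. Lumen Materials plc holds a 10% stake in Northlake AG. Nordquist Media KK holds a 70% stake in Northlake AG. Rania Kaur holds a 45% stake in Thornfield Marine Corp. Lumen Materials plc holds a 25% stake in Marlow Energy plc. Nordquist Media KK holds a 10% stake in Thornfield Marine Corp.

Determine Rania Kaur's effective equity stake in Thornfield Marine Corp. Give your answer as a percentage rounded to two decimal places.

Rania reaches Thornfield along 4 paths.
Via Nordquist: 94% × 10% = 9.4%.
Direct stake: 45% = 45%.
Via Nordquist → Marlow: 94% × 75% × 35% = 24.675%.
Via Lumen → Marlow: 100% × 25% × 35% = 8.75%.
Total: 9.4% + 45% + 24.675% + 8.75% = 87.825%.
Rounded: 87.83%.

87.83%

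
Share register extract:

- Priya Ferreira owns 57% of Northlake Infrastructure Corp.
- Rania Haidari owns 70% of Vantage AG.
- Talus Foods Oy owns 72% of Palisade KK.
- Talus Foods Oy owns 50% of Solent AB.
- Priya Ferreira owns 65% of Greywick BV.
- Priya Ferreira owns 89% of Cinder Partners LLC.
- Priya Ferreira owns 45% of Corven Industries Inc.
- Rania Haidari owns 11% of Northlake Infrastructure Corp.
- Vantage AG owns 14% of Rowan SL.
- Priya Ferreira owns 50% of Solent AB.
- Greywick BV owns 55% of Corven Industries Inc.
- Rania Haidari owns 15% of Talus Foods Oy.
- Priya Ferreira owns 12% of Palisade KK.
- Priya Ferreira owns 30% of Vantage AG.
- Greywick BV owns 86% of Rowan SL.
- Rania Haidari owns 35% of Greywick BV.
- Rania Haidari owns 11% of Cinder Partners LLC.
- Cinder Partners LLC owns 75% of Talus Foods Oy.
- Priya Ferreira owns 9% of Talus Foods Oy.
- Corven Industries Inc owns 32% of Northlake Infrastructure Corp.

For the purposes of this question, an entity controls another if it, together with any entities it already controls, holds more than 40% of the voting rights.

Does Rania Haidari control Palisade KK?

No

Rania holds 70% of Vantage, so Rania controls Vantage.
Neither Rania nor any entity Rania controls holds any voting interest in Palisade.
So Rania does not control Palisade.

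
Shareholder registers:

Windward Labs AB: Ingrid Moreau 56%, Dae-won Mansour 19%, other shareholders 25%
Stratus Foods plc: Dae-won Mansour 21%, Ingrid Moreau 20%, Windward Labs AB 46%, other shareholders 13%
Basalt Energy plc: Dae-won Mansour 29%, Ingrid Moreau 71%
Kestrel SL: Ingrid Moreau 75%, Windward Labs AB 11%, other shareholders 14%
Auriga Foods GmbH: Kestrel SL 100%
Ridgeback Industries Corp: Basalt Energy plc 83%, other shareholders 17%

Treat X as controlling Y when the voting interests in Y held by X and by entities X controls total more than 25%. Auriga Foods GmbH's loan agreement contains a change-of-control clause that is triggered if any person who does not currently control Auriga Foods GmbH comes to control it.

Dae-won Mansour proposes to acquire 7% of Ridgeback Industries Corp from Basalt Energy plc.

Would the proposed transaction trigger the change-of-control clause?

No

The purchase adds only to Dae-won's holdings (Basalt's stake shrinks), so Dae-won is the only person who could newly come to control Auriga.
Dae-won holds 29% of Basalt, so Dae-won controls Basalt.
Basalt holds 83% of Ridgeback, so Dae-won controls Ridgeback.
Neither Dae-won nor any entity Dae-won controls holds any voting interest in Auriga.
So before the transaction, Dae-won does not control Auriga.
After the purchase, Dae-won holds 7% of Ridgeback directly, and Basalt's stake falls to 76%.
Basalt and Dae-won together hold 76% + 7% = 83% of Ridgeback, so Dae-won controls Ridgeback.
After the transaction, neither Dae-won nor any entity Dae-won controls holds a voting interest in Auriga, so Dae-won still does not control it.
No new person acquires control, so the clause is not triggered.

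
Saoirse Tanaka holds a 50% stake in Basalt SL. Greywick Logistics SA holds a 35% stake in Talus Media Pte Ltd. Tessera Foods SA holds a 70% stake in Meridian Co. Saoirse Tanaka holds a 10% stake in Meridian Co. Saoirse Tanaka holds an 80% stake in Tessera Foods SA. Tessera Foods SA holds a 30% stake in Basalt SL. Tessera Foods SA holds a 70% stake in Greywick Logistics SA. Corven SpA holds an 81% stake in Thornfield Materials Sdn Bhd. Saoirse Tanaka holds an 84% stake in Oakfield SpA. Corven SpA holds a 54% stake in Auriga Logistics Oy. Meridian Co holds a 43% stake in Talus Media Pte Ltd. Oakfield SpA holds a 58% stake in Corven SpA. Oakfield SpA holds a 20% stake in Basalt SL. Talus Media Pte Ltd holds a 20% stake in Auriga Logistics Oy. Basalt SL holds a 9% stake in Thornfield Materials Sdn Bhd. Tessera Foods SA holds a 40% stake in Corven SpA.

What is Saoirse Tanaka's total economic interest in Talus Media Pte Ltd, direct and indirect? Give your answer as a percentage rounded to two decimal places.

Saoirse reaches Talus along 3 paths.
Via Tessera → Meridian: 80% × 70% × 43% = 24.08%.
Via Meridian: 10% × 43% = 4.3%.
Via Tessera → Greywick: 80% × 70% × 35% = 19.6%.
Total: 24.08% + 4.3% + 19.6% = 47.98%.

47.98%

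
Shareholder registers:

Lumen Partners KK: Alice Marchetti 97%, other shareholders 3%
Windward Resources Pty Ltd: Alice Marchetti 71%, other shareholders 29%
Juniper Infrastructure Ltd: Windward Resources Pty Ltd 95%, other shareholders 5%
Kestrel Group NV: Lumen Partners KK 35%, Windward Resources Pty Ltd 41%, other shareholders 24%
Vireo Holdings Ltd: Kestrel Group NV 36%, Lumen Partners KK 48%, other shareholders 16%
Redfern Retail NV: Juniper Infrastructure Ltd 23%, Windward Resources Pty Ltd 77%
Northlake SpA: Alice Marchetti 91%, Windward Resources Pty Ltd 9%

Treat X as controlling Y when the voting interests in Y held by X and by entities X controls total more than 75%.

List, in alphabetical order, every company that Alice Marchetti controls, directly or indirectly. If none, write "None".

Alice holds 97% of Lumen, so Alice controls Lumen.
Alice holds 91% of Northlake, so Alice controls Northlake.
No other company's threshold is met.

Lumen Partners KK, Northlake SpA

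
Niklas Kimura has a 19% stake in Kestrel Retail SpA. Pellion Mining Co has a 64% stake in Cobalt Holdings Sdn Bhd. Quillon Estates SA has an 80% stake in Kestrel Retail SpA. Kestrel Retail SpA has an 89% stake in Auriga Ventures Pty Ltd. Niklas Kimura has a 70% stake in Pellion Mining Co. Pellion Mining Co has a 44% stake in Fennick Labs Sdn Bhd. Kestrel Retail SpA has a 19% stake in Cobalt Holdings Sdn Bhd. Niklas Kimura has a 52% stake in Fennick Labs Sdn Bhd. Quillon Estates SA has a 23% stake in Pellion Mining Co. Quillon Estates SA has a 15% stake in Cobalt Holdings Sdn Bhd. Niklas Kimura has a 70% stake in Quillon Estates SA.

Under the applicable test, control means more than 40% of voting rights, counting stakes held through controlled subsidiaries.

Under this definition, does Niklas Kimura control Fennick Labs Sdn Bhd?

Niklas holds 70% of Quillon, so Niklas controls Quillon.
Quillon and Niklas together hold 23% + 70% = 93% of Pellion, so Niklas controls Pellion.
Niklas and Pellion together hold 52% + 44% = 96% of Fennick, so Niklas controls Fennick.

Yes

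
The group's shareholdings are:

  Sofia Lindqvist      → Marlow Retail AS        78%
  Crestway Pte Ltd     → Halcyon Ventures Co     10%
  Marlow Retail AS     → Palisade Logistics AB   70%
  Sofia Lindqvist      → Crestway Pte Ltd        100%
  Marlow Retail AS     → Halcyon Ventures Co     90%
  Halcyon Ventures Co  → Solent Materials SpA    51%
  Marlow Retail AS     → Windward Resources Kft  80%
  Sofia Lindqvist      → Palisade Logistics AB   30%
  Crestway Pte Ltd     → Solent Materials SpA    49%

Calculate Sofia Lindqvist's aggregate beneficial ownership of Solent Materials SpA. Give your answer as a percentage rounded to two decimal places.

Sofia reaches Solent along 3 paths.
Via Crestway: 100% × 49% = 49%.
Via Crestway → Halcyon: 100% × 10% × 51% = 5.1%.
Via Marlow → Halcyon: 78% × 90% × 51% = 35.802%.
Total: 49% + 5.1% + 35.802% = 89.902%.
Rounded: 89.90%.

89.90%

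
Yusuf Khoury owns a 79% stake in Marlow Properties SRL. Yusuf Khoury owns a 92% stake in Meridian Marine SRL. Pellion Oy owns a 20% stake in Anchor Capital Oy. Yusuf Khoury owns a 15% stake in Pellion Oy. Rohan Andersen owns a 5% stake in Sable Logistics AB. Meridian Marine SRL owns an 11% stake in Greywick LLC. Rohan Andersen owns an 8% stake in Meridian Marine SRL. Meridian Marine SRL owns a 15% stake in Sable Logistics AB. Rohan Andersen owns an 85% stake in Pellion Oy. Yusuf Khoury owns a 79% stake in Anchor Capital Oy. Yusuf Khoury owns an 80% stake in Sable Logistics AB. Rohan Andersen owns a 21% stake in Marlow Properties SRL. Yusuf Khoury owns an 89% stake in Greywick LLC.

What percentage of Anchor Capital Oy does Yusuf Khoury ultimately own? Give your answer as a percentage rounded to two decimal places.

Yusuf reaches Anchor along 2 paths.
Via Pellion: 15% × 20% = 3%.
Direct stake: 79% = 79%.
Total: 3% + 79% = 82%.
Rounded: 82.00%.

82.00%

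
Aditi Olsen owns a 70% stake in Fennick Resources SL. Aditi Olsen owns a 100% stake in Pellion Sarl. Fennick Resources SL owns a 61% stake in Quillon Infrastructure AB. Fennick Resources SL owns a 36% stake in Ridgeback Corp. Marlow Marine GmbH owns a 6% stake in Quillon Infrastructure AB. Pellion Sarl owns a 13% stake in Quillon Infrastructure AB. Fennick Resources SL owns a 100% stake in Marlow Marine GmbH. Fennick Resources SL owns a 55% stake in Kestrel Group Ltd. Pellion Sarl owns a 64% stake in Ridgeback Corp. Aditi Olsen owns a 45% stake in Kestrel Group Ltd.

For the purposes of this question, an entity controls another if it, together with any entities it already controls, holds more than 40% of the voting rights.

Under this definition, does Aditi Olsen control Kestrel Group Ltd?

Aditi holds 70% of Fennick, so Aditi controls Fennick.
Aditi and Fennick together hold 45% + 55% = 100% of Kestrel, so Aditi controls Kestrel.

Yes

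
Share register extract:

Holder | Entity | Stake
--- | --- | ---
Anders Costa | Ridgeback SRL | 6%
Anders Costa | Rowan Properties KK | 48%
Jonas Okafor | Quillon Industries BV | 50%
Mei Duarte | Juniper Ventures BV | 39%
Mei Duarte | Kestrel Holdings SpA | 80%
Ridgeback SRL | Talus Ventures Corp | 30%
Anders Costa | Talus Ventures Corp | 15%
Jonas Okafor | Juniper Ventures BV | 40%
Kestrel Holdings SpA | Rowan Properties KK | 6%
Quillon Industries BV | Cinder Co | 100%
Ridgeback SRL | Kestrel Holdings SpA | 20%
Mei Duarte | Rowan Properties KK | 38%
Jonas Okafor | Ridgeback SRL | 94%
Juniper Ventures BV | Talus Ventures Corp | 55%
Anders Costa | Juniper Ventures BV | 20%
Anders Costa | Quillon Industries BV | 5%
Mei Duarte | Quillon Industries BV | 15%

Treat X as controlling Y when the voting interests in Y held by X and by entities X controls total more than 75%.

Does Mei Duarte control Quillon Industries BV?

No

Mei holds 80% of Kestrel, so Mei controls Kestrel.
In Quillon, Mei's side holds only 15%, not > 75%.
So Mei does not control Quillon.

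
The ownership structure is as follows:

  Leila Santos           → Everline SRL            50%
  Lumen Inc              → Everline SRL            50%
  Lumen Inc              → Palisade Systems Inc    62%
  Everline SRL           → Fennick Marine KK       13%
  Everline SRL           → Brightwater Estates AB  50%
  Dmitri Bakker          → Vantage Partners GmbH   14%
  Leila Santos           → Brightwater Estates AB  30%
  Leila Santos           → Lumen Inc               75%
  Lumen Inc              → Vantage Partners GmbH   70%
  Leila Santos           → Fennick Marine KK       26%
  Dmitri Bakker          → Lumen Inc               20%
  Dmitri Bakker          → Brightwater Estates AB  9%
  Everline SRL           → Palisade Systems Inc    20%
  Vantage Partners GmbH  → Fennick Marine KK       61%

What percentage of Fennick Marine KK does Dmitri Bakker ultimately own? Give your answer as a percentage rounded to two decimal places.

Dmitri reaches Fennick along 3 paths.
Via Lumen → Everline: 20% × 50% × 13% = 1.3%.
Via Vantage: 14% × 61% = 8.54%.
Via Lumen → Vantage: 20% × 70% × 61% = 8.54%.
Total: 1.3% + 8.54% + 8.54% = 18.38%.

18.38%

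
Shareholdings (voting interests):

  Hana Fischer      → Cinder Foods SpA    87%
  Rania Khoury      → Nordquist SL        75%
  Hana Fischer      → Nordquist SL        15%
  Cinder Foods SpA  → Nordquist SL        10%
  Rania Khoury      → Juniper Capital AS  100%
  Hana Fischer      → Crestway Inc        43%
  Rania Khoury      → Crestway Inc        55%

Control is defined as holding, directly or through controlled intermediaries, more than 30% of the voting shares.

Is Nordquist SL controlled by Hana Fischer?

No

Hana holds 43% of Crestway, so Hana controls Crestway.
Hana holds 87% of Cinder, so Hana controls Cinder.
In Nordquist, Hana's side holds only 10% + 15% = 25%, not > 30%.
So Hana does not control Nordquist.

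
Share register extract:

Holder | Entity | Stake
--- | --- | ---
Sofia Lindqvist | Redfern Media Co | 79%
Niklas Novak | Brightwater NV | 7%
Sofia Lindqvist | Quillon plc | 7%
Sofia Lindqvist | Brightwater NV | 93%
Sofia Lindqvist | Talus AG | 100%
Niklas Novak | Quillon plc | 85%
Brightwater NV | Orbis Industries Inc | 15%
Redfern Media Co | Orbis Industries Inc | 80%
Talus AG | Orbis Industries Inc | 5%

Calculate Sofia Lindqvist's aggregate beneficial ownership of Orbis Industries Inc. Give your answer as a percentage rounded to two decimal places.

Sofia reaches Orbis along 3 paths.
Via Brightwater: 93% × 15% = 13.95%.
Via Redfern: 79% × 80% = 63.2%.
Via Talus: 100% × 5% = 5%.
Total: 13.95% + 63.2% + 5% = 82.15%.

82.15%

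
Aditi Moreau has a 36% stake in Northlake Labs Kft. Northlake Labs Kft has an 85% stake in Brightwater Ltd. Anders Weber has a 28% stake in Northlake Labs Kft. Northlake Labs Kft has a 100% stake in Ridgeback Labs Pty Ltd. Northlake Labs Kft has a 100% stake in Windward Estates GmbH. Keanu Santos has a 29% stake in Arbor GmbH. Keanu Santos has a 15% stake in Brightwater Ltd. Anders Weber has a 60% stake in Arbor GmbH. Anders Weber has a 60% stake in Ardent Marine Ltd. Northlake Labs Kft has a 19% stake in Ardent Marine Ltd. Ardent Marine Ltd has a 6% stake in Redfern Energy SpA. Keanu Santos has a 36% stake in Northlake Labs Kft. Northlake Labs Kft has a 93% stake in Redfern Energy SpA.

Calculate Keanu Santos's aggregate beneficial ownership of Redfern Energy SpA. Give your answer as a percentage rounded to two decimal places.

33.89%

Keanu reaches Redfern along 2 paths.
Via Northlake: 36% × 93% = 33.48%.
Via Northlake → Ardent: 36% × 19% × 6% = 0.4104%.
Total: 33.48% + 0.4104% = 33.8904%.
Rounded: 33.89%.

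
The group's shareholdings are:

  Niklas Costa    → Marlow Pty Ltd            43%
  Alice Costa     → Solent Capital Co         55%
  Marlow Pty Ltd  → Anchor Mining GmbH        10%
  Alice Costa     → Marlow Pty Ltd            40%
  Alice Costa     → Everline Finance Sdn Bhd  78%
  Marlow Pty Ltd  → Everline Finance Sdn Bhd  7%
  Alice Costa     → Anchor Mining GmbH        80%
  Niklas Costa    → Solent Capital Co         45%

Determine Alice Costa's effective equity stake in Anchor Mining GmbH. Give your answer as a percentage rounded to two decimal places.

Alice reaches Anchor along 2 paths.
Via Marlow: 40% × 10% = 4%.
Direct stake: 80% = 80%.
Total: 4% + 80% = 84%.
Rounded: 84.00%.

84.00%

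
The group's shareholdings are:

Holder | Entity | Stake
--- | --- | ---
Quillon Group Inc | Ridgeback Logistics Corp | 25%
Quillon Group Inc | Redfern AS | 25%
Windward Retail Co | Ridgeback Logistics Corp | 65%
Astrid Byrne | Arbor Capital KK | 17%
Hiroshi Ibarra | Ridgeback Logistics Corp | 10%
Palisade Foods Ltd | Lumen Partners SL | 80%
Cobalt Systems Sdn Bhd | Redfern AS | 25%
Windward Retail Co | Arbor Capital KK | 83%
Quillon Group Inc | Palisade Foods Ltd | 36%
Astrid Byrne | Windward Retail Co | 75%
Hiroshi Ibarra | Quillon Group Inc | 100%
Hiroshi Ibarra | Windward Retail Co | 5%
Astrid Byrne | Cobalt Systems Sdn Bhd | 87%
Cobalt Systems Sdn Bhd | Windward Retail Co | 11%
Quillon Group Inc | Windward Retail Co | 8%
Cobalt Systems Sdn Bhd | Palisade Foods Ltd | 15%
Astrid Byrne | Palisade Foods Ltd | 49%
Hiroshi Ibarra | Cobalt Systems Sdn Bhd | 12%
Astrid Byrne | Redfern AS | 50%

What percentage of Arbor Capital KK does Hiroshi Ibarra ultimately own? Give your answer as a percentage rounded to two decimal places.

Hiroshi reaches Arbor along 3 paths.
Via Quillon → Windward: 100% × 8% × 83% = 6.64%.
Via Cobalt → Windward: 12% × 11% × 83% = 1.0956%.
Via Windward: 5% × 83% = 4.15%.
Total: 6.64% + 1.0956% + 4.15% = 11.8856%.
Rounded: 11.89%.

11.89%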